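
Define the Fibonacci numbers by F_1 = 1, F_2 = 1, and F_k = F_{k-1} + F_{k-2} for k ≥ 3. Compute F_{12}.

Iterating the recurrence up to F_{7} = 13 and F_{6} = 8:
F_{8} = F_{7} + F_{6} = 13 + 8 = 21
F_{9} = F_{8} + F_{7} = 21 + 13 = 34
F_{10} = F_{9} + F_{8} = 34 + 21 = 55
F_{11} = F_{10} + F_{9} = 55 + 34 = 89
F_{12} = F_{11} + F_{10} = 89 + 55 = 144

144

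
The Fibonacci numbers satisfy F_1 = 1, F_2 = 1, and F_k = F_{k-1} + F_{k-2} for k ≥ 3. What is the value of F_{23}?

28657

Iterating the recurrence up to F_{17} = 1597 and F_{16} = 987:
F_{18} = F_{17} + F_{16} = 1597 + 987 = 2584
F_{19} = F_{18} + F_{17} = 2584 + 1597 = 4181
F_{20} = F_{19} + F_{18} = 4181 + 2584 = 6765
F_{21} = F_{20} + F_{19} = 6765 + 4181 = 10946
F_{22} = F_{21} + F_{20} = 10946 + 6765 = 17711
F_{23} = F_{22} + F_{21} = 17711 + 10946 = 28657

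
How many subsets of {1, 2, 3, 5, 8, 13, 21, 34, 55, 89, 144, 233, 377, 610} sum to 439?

8

Starting from the Zeckendorf form and repeatedly splitting a term F_k into F_{k−1} + F_{k−2} (when neither is already used) reaches every representation.
439 = 377+55+5+2 = 377+34+21+5+2 = 233+144+55+5+2 = … (5 more), for 8 in all.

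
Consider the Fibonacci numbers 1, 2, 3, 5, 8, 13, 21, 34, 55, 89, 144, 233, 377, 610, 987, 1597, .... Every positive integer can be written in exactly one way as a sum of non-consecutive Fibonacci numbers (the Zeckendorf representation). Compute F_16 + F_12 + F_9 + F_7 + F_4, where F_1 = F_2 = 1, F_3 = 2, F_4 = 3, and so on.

F_16 + F_12 + F_9 + F_7 + F_4 = 987 + 144 + 34 + 13 + 3 = 1181.

1181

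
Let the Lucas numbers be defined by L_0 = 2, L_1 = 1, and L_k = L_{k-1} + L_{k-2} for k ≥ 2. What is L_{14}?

Iterating the recurrence up to L_{6} = 18 and L_{5} = 11:
L_{7} = L_{6} + L_{5} = 18 + 11 = 29
L_{8} = L_{7} + L_{6} = 29 + 18 = 47
L_{9} = L_{8} + L_{7} = 47 + 29 = 76
L_{10} = L_{9} + L_{8} = 76 + 47 = 123
L_{11} = L_{10} + L_{9} = 123 + 76 = 199
L_{12} = L_{11} + L_{10} = 199 + 123 = 322
L_{13} = L_{12} + L_{11} = 322 + 199 = 521
L_{14} = L_{13} + L_{12} = 521 + 322 = 843

843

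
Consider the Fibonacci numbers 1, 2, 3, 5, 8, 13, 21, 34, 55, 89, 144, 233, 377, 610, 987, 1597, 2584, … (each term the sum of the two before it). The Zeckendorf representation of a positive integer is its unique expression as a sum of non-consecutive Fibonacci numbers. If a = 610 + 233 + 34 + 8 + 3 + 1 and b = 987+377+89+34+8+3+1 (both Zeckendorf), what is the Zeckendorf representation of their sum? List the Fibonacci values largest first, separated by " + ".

1597 + 610 + 144 + 34 + 3

The two numbers are 889 and 1499, so their sum is 2388.
Greedily peel off the largest Fibonacci term at each step:
largest Fibonacci ≤ 2388 is 1597; 2388 − 1597 = 791
largest Fibonacci ≤ 791 is 610; 791 − 610 = 181
largest Fibonacci ≤ 181 is 144; 181 − 144 = 37
largest Fibonacci ≤ 37 is 34; 37 − 34 = 3
largest Fibonacci ≤ 3 is 3; 3 − 3 = 0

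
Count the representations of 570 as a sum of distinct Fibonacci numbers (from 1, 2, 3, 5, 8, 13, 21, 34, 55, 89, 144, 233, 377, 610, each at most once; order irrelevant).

9

Starting from the Zeckendorf form and repeatedly splitting a term F_k into F_{k−1} + F_{k−2} (when neither is already used) reaches every representation.
570 = 377+144+34+13+2 = 377+144+34+8+5+2 = 377+89+55+34+13+2 = 377+144+21+13+8+5+2 = … (5 more), for 9 in all.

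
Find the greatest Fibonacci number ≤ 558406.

514229 ≤ 558406 < 832040, so the largest Fibonacci number not exceeding 558406 is 514229.

514229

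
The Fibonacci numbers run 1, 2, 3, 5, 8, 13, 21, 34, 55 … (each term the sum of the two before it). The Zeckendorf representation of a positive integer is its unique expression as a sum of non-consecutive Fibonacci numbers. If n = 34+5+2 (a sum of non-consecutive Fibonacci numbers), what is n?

34+5+2 = 41.

41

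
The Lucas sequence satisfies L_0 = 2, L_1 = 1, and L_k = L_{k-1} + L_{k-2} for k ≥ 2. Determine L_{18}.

Iterating the recurrence up to L_{12} = 322 and L_{11} = 199:
L_{13} = L_{12} + L_{11} = 322 + 199 = 521
L_{14} = L_{13} + L_{12} = 521 + 322 = 843
L_{15} = L_{14} + L_{13} = 843 + 521 = 1364
L_{16} = L_{15} + L_{14} = 1364 + 843 = 2207
L_{17} = L_{16} + L_{15} = 2207 + 1364 = 3571
L_{18} = L_{17} + L_{16} = 3571 + 2207 = 5778

5778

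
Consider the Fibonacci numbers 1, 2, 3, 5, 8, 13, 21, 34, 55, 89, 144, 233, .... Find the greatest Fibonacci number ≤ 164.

144

144 ≤ 164 < 233, so the largest Fibonacci number not exceeding 164 is 144.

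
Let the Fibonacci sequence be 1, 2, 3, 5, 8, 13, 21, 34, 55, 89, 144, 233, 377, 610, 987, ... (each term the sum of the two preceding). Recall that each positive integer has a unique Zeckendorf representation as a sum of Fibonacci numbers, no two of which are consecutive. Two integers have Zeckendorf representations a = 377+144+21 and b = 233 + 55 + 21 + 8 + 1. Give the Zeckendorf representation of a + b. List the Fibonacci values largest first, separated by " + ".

The two numbers are 542 and 318, so their sum is 860.
subtract 610 from 860: 250 remains
subtract 233 from 250: 17 remains
subtract 13 from 17: 4 remains
subtract 3 from 4: 1 remains
subtract 1 from 1: 0 remains

610 + 233 + 13 + 3 + 1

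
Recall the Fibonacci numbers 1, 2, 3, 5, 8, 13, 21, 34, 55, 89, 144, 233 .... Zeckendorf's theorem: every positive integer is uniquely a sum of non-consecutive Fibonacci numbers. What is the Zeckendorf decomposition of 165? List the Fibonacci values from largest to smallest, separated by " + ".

Repeatedly subtract the largest Fibonacci number that fits:
subtract 144 from 165: 21 remains
subtract 21 from 21: 0 remains
So 165 = 144 + 21, with no two terms consecutive in the sequence.

144 + 21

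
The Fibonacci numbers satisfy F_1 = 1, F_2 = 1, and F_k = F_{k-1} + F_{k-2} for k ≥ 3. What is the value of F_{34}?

Iterating the recurrence up to F_{28} = 317811 and F_{27} = 196418:
F_{29} = F_{28} + F_{27} = 317811 + 196418 = 514229
F_{30} = F_{29} + F_{28} = 514229 + 317811 = 832040
F_{31} = F_{30} + F_{29} = 832040 + 514229 = 1346269
F_{32} = F_{31} + F_{30} = 1346269 + 832040 = 2178309
F_{33} = F_{32} + F_{31} = 2178309 + 1346269 = 3524578
F_{34} = F_{33} + F_{32} = 3524578 + 2178309 = 5702887

5702887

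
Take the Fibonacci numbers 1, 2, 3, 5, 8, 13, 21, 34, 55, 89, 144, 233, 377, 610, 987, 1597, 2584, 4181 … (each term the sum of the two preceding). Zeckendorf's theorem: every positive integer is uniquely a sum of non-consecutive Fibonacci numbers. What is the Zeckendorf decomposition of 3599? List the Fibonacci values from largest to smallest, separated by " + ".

Repeatedly subtract the largest Fibonacci number that fits:
take 2584 (≤ 3599); 3599 − 2584 = 1015
take 987 (≤ 1015); 1015 − 987 = 28
take 21 (≤ 28); 28 − 21 = 7
take 5 (≤ 7); 7 − 5 = 2
take 2 (≤ 2); 2 − 2 = 0
So 3599 = 2584 + 987 + 21 + 5 + 2, with no two terms consecutive in the sequence.

2584 + 987 + 21 + 5 + 2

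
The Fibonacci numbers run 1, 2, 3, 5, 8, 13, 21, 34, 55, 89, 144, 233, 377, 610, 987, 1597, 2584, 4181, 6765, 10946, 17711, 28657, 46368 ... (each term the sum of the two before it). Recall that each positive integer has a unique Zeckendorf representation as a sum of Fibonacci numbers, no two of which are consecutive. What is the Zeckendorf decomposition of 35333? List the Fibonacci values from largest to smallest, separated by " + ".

28657 + 4181 + 1597 + 610 + 233 + 55

Greedily peel off the largest Fibonacci term at each step:
subtract 28657 from 35333: 6676 remains
subtract 4181 from 6676: 2495 remains
subtract 1597 from 2495: 898 remains
subtract 610 from 898: 288 remains
subtract 233 from 288: 55 remains
subtract 55 from 55: 0 remains
So 35333 = 28657 + 4181 + 1597 + 610 + 233 + 55, with no two terms consecutive in the sequence.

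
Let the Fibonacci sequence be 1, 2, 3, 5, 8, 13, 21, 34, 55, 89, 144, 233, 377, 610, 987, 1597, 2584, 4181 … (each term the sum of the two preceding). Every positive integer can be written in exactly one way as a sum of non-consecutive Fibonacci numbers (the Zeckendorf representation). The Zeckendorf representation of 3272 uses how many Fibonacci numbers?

Greedy algorithm:
3272: greatest Fibonacci not exceeding it is 2584, leaving 688
688: greatest Fibonacci not exceeding it is 610, leaving 78
78: greatest Fibonacci not exceeding it is 55, leaving 23
23: greatest Fibonacci not exceeding it is 21, leaving 2
2: greatest Fibonacci not exceeding it is 2, leaving 0
3272 = 2584 + 610 + 55 + 21 + 2, which has 5 terms.

5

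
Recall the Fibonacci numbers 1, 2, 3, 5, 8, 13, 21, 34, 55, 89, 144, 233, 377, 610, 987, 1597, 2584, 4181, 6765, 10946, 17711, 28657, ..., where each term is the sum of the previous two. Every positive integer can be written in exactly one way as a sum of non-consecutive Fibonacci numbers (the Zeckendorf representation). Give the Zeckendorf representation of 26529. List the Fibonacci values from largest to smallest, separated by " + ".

26529 − 17711 = 8818
8818 − 6765 = 2053
2053 − 1597 = 456
456 − 377 = 79
79 − 55 = 24
24 − 21 = 3
3 − 3 = 0
So 26529 = 17711 + 6765 + 1597 + 377 + 55 + 21 + 3, with no two terms consecutive in the sequence.

17711 + 6765 + 1597 + 377 + 55 + 21 + 3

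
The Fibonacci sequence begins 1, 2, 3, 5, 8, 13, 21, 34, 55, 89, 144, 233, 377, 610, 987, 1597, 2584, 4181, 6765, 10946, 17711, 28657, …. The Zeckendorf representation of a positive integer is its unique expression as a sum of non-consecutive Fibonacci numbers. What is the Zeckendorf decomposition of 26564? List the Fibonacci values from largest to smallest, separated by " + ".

Repeatedly subtract the largest Fibonacci number that fits:
26564 − 17711 = 8853
8853 − 6765 = 2088
2088 − 1597 = 491
491 − 377 = 114
114 − 89 = 25
25 − 21 = 4
4 − 3 = 1
1 − 1 = 0
So 26564 = 17711 + 6765 + 1597 + 377 + 89 + 21 + 3 + 1, with no two terms consecutive in the sequence.

17711 + 6765 + 1597 + 377 + 89 + 21 + 3 + 1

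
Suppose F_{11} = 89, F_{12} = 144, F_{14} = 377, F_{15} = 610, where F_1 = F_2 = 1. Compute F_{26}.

By the addition formula F_{m+n} = F_m F_{n+1} + F_{m−1} F_n with m=12, n=14: F_{26} = 144·610 + 89·377 = 87840 + 33553 = 121393.

121393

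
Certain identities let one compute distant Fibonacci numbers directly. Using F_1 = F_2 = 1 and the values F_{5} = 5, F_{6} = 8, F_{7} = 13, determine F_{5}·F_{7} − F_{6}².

1

5·13 − 8² = 65 − 64 = 1. (Cassini's identity: F_{k−1}F_{k+1} − F_k² = (−1)^k.)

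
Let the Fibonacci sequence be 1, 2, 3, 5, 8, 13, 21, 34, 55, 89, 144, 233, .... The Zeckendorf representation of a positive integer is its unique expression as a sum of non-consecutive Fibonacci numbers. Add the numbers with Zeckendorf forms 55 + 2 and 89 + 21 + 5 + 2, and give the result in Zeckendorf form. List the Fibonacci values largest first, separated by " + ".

144 + 21 + 8 + 1

The two numbers are 57 and 117, so their sum is 174.
Greedily peel off the largest Fibonacci term at each step:
largest Fibonacci ≤ 174 is 144; 174 − 144 = 30
largest Fibonacci ≤ 30 is 21; 30 − 21 = 9
largest Fibonacci ≤ 9 is 8; 9 − 8 = 1
largest Fibonacci ≤ 1 is 1; 1 − 1 = 0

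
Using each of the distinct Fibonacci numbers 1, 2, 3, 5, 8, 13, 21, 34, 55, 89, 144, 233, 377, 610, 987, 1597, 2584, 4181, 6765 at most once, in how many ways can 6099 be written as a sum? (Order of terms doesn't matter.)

6099 = 4181+1597+233+55+21+8+3+1 = 4181+1597+144+89+55+21+8+3+1 = 4181+987+610+233+55+21+8+3+1 = 4181+987+610+144+89+55+21+8+3+1 = 2584+1597+987+610+233+55+21+8+3+1 = … (3 more), for 8 in all.

8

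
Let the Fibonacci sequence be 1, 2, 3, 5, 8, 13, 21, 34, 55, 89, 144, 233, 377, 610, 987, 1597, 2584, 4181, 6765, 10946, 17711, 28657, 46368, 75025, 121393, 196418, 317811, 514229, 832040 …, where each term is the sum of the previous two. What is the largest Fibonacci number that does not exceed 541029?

514229 ≤ 541029 < 832040, so the largest Fibonacci number not exceeding 541029 is 514229.

514229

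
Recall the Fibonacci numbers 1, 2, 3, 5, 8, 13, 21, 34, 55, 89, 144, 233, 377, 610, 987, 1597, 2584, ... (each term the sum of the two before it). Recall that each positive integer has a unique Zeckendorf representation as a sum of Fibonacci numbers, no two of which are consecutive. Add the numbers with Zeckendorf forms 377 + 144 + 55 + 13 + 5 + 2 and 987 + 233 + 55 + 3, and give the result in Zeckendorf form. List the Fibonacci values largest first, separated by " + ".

The two numbers are 596 and 1278, so their sum is 1874.
1874: greatest Fibonacci not exceeding it is 1597, leaving 277
277: greatest Fibonacci not exceeding it is 233, leaving 44
44: greatest Fibonacci not exceeding it is 34, leaving 10
10: greatest Fibonacci not exceeding it is 8, leaving 2
2: greatest Fibonacci not exceeding it is 2, leaving 0

1597 + 233 + 34 + 8 + 2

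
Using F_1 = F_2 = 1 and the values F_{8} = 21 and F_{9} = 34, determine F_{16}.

987

By the doubling identity F_{2k} = F_k(2F_{k+1} − F_k): F_{16} = 21·(2·34 − 21) = 21·47 = 987.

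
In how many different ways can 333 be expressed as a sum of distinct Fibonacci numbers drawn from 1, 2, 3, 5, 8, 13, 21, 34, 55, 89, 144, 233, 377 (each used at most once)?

Each representation comes from the Zeckendorf form by replacing some F_k with F_{k−1} + F_{k−2} where possible.
333 = 233+89+8+3 = 233+89+8+2+1 = 233+55+34+8+3 = … (12 more), for 15 in all.

15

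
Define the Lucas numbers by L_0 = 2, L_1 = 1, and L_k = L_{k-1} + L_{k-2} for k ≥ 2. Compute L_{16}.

Iterating the recurrence up to L_{9} = 76 and L_{8} = 47:
L_{10} = L_{9} + L_{8} = 76 + 47 = 123
L_{11} = L_{10} + L_{9} = 123 + 76 = 199
L_{12} = L_{11} + L_{10} = 199 + 123 = 322
L_{13} = L_{12} + L_{11} = 322 + 199 = 521
L_{14} = L_{13} + L_{12} = 521 + 322 = 843
L_{15} = L_{14} + L_{13} = 843 + 521 = 1364
L_{16} = L_{15} + L_{14} = 1364 + 843 = 2207

2207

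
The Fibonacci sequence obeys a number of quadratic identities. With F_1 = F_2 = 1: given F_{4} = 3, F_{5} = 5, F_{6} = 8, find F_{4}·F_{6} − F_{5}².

3·8 − 5² = 24 − 25 = -1. (Cassini's identity: F_{k−1}F_{k+1} − F_k² = (−1)^k.)

-1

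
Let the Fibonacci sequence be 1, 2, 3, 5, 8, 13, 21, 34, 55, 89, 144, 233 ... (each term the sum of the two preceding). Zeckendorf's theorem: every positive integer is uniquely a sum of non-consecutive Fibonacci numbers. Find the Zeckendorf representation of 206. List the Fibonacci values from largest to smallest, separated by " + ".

144 + 55 + 5 + 2

Repeatedly subtract the largest Fibonacci number that fits:
take 144 (≤ 206); 206 − 144 = 62
take 55 (≤ 62); 62 − 55 = 7
take 5 (≤ 7); 7 − 5 = 2
take 2 (≤ 2); 2 − 2 = 0
So 206 = 144 + 55 + 5 + 2, with no two terms consecutive in the sequence.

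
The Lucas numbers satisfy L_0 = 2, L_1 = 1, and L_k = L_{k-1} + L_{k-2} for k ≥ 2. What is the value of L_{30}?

1860498

Iterating the recurrence up to L_{22} = 39603 and L_{21} = 24476:
L_{23} = L_{22} + L_{21} = 39603 + 24476 = 64079
L_{24} = L_{23} + L_{22} = 64079 + 39603 = 103682
L_{25} = L_{24} + L_{23} = 103682 + 64079 = 167761
L_{26} = L_{25} + L_{24} = 167761 + 103682 = 271443
L_{27} = L_{26} + L_{25} = 271443 + 167761 = 439204
L_{28} = L_{27} + L_{26} = 439204 + 271443 = 710647
L_{29} = L_{28} + L_{27} = 710647 + 439204 = 1149851
L_{30} = L_{29} + L_{28} = 1149851 + 710647 = 1860498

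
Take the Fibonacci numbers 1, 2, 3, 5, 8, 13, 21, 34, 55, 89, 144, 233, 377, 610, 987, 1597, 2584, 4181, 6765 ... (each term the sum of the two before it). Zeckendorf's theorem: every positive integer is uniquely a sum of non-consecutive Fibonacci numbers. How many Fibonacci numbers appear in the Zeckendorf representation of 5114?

Greedy algorithm:
take 4181 (≤ 5114); 5114 − 4181 = 933
take 610 (≤ 933); 933 − 610 = 323
take 233 (≤ 323); 323 − 233 = 90
take 89 (≤ 90); 90 − 89 = 1
take 1 (≤ 1); 1 − 1 = 0
5114 = 4181 + 610 + 233 + 89 + 1, which has 5 terms.

5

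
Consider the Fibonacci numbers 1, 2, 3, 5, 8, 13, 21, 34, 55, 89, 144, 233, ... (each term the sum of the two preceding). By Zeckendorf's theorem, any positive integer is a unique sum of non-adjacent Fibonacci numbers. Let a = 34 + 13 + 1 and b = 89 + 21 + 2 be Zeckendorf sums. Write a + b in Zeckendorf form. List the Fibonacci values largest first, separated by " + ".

The two numbers are 48 and 112, so their sum is 160.
Repeatedly subtract the largest Fibonacci number that fits:
160 − 144 = 16
16 − 13 = 3
3 − 3 = 0

144 + 13 + 3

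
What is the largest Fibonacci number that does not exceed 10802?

6765 ≤ 10802 < 10946, so the largest Fibonacci number not exceeding 10802 is 6765.

6765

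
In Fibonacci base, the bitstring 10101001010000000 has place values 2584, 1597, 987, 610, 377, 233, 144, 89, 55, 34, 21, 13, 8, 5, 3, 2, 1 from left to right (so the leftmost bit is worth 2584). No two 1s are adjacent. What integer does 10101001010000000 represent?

4071

Summing the place values of the 1 bits: 2584 + 987 + 377 + 89 + 34 = 4071.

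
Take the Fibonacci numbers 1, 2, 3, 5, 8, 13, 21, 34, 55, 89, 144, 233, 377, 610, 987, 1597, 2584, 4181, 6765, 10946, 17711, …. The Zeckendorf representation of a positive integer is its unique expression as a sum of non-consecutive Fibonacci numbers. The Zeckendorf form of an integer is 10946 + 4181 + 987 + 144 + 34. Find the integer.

16292

10946 + 4181 + 987 + 144 + 34 = 16292.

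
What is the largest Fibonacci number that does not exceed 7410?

6765

6765 ≤ 7410 < 10946, so the largest Fibonacci number not exceeding 7410 is 6765.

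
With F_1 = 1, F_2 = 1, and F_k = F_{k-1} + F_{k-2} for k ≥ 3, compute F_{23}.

28657

Iterating the recurrence up to F_{17} = 1597 and F_{16} = 987:
F_{18} = F_{17} + F_{16} = 1597 + 987 = 2584
F_{19} = F_{18} + F_{17} = 2584 + 1597 = 4181
F_{20} = F_{19} + F_{18} = 4181 + 2584 = 6765
F_{21} = F_{20} + F_{19} = 6765 + 4181 = 10946
F_{22} = F_{21} + F_{20} = 10946 + 6765 = 17711
F_{23} = F_{22} + F_{21} = 17711 + 10946 = 28657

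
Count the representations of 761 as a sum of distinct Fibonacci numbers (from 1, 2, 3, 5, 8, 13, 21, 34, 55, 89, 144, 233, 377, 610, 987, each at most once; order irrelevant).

Starting from the Zeckendorf form and repeatedly splitting a term F_k into F_{k−1} + F_{k−2} (when neither is already used) reaches every representation.
761 = 610+144+5+2 = 610+89+55+5+2 = 377+233+144+5+2 = 610+89+34+21+5+2 = … (4 more), for 8 in all.

8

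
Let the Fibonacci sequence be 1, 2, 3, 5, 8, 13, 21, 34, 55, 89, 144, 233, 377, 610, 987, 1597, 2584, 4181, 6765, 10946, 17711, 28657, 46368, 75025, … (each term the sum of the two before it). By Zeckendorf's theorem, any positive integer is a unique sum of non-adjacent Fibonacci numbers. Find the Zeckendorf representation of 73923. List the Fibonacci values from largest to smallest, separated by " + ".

46368 ≤ 73923 < 75025, so take 46368; remainder 27555
17711 ≤ 27555 < 28657, so take 17711; remainder 9844
6765 ≤ 9844 < 10946, so take 6765; remainder 3079
2584 ≤ 3079 < 4181, so take 2584; remainder 495
377 ≤ 495 < 610, so take 377; remainder 118
89 ≤ 118 < 144, so take 89; remainder 29
21 ≤ 29 < 34, so take 21; remainder 8
8 ≤ 8 < 13, so take 8; remainder 0
So 73923 = 46368 + 17711 + 6765 + 2584 + 377 + 89 + 21 + 8, with no two terms consecutive in the sequence.

46368 + 17711 + 6765 + 2584 + 377 + 89 + 21 + 8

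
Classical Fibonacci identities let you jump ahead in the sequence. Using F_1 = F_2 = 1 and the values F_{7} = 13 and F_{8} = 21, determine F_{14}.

By the doubling identity F_{2k} = F_k(2F_{k+1} − F_k): F_{14} = 13·(2·21 − 13) = 13·29 = 377.

377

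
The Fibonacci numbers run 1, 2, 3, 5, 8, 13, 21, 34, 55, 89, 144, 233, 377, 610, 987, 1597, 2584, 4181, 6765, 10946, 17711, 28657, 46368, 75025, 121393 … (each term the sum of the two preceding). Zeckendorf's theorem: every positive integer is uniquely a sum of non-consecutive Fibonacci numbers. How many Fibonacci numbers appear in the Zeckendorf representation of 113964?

Greedily peel off the largest Fibonacci term at each step:
75025 ≤ 113964 < 121393, so take 75025; remainder 38939
28657 ≤ 38939 < 46368, so take 28657; remainder 10282
6765 ≤ 10282 < 10946, so take 6765; remainder 3517
2584 ≤ 3517 < 4181, so take 2584; remainder 933
610 ≤ 933 < 987, so take 610; remainder 323
233 ≤ 323 < 377, so take 233; remainder 90
89 ≤ 90 < 144, so take 89; remainder 1
1 ≤ 1 < 2, so take 1; remainder 0
113964 = 75025 + 28657 + 6765 + 2584 + 610 + 233 + 89 + 1, which has 8 terms.

8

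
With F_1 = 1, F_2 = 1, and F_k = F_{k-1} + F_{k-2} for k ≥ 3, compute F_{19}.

Iterating the recurrence up to F_{15} = 610 and F_{14} = 377:
F_{16} = F_{15} + F_{14} = 610 + 377 = 987
F_{17} = F_{16} + F_{15} = 987 + 610 = 1597
F_{18} = F_{17} + F_{16} = 1597 + 987 = 2584
F_{19} = F_{18} + F_{17} = 2584 + 1597 = 4181

4181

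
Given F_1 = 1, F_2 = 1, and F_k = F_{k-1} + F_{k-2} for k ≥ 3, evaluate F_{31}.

1346269

Iterating the recurrence up to F_{24} = 46368 and F_{23} = 28657:
F_{25} = F_{24} + F_{23} = 46368 + 28657 = 75025
F_{26} = F_{25} + F_{24} = 75025 + 46368 = 121393
F_{27} = F_{26} + F_{25} = 121393 + 75025 = 196418
F_{28} = F_{27} + F_{26} = 196418 + 121393 = 317811
F_{29} = F_{28} + F_{27} = 317811 + 196418 = 514229
F_{30} = F_{29} + F_{28} = 514229 + 317811 = 832040
F_{31} = F_{30} + F_{29} = 832040 + 514229 = 1346269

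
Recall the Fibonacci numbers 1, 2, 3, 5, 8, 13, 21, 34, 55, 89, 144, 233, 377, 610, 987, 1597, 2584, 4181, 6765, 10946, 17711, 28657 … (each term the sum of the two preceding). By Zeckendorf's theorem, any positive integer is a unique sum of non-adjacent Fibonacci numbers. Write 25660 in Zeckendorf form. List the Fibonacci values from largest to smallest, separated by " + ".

Greedily peel off the largest Fibonacci term at each step:
25660: greatest Fibonacci not exceeding it is 17711, leaving 7949
7949: greatest Fibonacci not exceeding it is 6765, leaving 1184
1184: greatest Fibonacci not exceeding it is 987, leaving 197
197: greatest Fibonacci not exceeding it is 144, leaving 53
53: greatest Fibonacci not exceeding it is 34, leaving 19
19: greatest Fibonacci not exceeding it is 13, leaving 6
6: greatest Fibonacci not exceeding it is 5, leaving 1
1: greatest Fibonacci not exceeding it is 1, leaving 0
So 25660 = 17711 + 6765 + 987 + 144 + 34 + 13 + 5 + 1, with no two terms consecutive in the sequence.

17711 + 6765 + 987 + 144 + 34 + 13 + 5 + 1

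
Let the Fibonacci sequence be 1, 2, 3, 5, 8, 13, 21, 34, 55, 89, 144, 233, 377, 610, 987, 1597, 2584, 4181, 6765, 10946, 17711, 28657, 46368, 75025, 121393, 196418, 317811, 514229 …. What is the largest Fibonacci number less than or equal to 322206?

317811 ≤ 322206 < 514229, so the largest Fibonacci number not exceeding 322206 is 317811.

317811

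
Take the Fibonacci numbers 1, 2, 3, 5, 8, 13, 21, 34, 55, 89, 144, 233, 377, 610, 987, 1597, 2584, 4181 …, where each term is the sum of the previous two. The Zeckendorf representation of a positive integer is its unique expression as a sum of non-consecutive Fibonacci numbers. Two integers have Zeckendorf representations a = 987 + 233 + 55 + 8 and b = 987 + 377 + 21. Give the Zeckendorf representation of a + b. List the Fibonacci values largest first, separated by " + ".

2584 + 55 + 21 + 8

The two numbers are 1283 and 1385, so their sum is 2668.
2584 ≤ 2668 < 4181, so take 2584; remainder 84
55 ≤ 84 < 89, so take 55; remainder 29
21 ≤ 29 < 34, so take 21; remainder 8
8 ≤ 8 < 13, so take 8; remainder 0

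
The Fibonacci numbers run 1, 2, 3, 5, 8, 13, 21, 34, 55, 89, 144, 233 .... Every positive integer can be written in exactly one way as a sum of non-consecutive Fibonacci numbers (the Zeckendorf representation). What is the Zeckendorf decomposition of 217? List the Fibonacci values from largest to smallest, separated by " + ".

Repeatedly subtract the largest Fibonacci number that fits:
largest Fibonacci ≤ 217 is 144; 217 − 144 = 73
largest Fibonacci ≤ 73 is 55; 73 − 55 = 18
largest Fibonacci ≤ 18 is 13; 18 − 13 = 5
largest Fibonacci ≤ 5 is 5; 5 − 5 = 0
So 217 = 144 + 55 + 13 + 5, with no two terms consecutive in the sequence.

144 + 55 + 13 + 5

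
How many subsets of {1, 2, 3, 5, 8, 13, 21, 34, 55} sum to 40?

Starting from the Zeckendorf form and repeatedly splitting a term F_k into F_{k−1} + F_{k−2} (when neither is already used) reaches every representation.
40 = 34+5+1 = 34+3+2+1 = 21+13+5+1 = … (2 more), for 5 in all.

5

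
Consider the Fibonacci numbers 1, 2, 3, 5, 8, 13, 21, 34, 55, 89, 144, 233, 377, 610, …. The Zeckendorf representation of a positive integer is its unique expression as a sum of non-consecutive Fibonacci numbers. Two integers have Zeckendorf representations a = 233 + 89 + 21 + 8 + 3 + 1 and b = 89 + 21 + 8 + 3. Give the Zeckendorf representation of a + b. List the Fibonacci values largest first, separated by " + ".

377 + 89 + 8 + 2

The two numbers are 355 and 121, so their sum is 476.
take 377 (≤ 476); 476 − 377 = 99
take 89 (≤ 99); 99 − 89 = 10
take 8 (≤ 10); 10 − 8 = 2
take 2 (≤ 2); 2 − 2 = 0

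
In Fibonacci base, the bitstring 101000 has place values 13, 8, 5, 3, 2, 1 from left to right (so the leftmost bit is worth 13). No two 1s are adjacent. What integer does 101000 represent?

18

Summing the place values of the 1 bits: 13 + 5 = 18.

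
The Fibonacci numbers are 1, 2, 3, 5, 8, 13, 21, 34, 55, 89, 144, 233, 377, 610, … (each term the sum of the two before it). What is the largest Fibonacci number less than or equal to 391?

377 ≤ 391 < 610, so the largest Fibonacci number not exceeding 391 is 377.

377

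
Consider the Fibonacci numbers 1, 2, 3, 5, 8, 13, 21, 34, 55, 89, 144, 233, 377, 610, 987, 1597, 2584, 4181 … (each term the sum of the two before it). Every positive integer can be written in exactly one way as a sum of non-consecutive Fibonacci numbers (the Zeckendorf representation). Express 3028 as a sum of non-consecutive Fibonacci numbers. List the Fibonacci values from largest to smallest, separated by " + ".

Greedy algorithm:
subtract 2584 from 3028: 444 remains
subtract 377 from 444: 67 remains
subtract 55 from 67: 12 remains
subtract 8 from 12: 4 remains
subtract 3 from 4: 1 remains
subtract 1 from 1: 0 remains
So 3028 = 2584 + 377 + 55 + 8 + 3 + 1, with no two terms consecutive in the sequence.

2584 + 377 + 55 + 8 + 3 + 1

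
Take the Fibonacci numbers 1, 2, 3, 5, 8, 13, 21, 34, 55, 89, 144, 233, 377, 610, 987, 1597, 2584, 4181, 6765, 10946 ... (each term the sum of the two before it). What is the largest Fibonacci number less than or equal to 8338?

6765 ≤ 8338 < 10946, so the largest Fibonacci number not exceeding 8338 is 6765.

6765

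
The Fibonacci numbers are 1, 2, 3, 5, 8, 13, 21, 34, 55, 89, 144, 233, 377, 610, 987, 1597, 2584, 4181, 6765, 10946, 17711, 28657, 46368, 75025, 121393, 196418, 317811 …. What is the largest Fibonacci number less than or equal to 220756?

196418

196418 ≤ 220756 < 317811, so the largest Fibonacci number not exceeding 220756 is 196418.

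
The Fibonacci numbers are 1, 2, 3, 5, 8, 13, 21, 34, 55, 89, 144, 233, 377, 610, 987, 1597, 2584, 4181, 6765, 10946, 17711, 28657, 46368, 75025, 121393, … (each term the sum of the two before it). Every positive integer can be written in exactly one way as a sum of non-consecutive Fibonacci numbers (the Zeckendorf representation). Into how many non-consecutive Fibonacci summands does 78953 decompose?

Repeatedly subtract the largest Fibonacci number that fits:
subtract 75025 from 78953: 3928 remains
subtract 2584 from 3928: 1344 remains
subtract 987 from 1344: 357 remains
subtract 233 from 357: 124 remains
subtract 89 from 124: 35 remains
subtract 34 from 35: 1 remains
subtract 1 from 1: 0 remains
78953 = 75025 + 2584 + 987 + 233 + 89 + 34 + 1, which has 7 terms.

7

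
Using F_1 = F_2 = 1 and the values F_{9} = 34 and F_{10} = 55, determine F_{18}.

2584

By the doubling identity F_{2k} = F_k(2F_{k+1} − F_k): F_{18} = 34·(2·55 − 34) = 34·76 = 2584.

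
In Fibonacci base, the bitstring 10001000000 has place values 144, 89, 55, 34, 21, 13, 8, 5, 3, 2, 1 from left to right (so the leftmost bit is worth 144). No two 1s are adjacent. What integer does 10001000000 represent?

165

Summing the place values of the 1 bits: 144 + 21 = 165.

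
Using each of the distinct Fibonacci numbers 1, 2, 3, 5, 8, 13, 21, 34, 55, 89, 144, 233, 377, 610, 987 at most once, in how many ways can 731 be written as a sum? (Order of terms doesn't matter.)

731 = 610+89+21+8+3 = 610+89+21+8+2+1 = 610+55+34+21+8+3 = 377+233+89+21+8+3 = … (16 more), for 20 in all.

20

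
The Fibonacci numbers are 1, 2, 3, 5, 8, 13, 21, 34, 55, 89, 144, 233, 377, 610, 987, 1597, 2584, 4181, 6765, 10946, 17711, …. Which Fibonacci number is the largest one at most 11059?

10946

10946 ≤ 11059 < 17711, so the largest Fibonacci number not exceeding 11059 is 10946.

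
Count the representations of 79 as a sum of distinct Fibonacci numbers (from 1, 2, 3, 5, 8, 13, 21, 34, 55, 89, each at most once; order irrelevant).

8

Each representation comes from the Zeckendorf form by replacing some F_k with F_{k−1} + F_{k−2} where possible.
79 = 55+21+3 = 55+21+2+1 = 55+13+8+3 = 55+13+8+2+1 = … (4 more), for 8 in all.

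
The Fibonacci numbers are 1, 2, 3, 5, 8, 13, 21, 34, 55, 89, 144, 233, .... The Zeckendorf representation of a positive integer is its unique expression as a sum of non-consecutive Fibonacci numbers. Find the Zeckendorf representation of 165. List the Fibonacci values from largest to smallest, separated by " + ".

subtract 144 from 165: 21 remains
subtract 21 from 21: 0 remains
So 165 = 144 + 21, with no two terms consecutive in the sequence.

144 + 21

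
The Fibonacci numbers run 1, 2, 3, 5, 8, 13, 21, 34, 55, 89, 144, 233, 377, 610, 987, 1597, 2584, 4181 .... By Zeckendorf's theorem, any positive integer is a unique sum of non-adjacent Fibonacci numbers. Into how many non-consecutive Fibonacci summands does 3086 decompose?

5

Repeatedly subtract the largest Fibonacci number that fits:
take 2584 (≤ 3086); 3086 − 2584 = 502
take 377 (≤ 502); 502 − 377 = 125
take 89 (≤ 125); 125 − 89 = 36
take 34 (≤ 36); 36 − 34 = 2
take 2 (≤ 2); 2 − 2 = 0
3086 = 2584 + 377 + 89 + 34 + 2, which has 5 terms.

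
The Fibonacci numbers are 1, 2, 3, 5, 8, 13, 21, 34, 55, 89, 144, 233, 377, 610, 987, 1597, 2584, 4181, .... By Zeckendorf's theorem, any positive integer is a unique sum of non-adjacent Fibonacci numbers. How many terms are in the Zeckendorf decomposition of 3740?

3740: greatest Fibonacci not exceeding it is 2584, leaving 1156
1156: greatest Fibonacci not exceeding it is 987, leaving 169
169: greatest Fibonacci not exceeding it is 144, leaving 25
25: greatest Fibonacci not exceeding it is 21, leaving 4
4: greatest Fibonacci not exceeding it is 3, leaving 1
1: greatest Fibonacci not exceeding it is 1, leaving 0
3740 = 2584 + 987 + 144 + 21 + 3 + 1, which has 6 terms.

6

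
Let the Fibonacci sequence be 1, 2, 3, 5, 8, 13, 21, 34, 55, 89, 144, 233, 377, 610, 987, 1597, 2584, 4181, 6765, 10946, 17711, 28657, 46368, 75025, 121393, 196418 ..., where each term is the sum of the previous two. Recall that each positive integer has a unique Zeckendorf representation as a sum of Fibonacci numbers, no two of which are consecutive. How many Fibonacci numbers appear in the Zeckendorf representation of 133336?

133336: greatest Fibonacci not exceeding it is 121393, leaving 11943
11943: greatest Fibonacci not exceeding it is 10946, leaving 997
997: greatest Fibonacci not exceeding it is 987, leaving 10
10: greatest Fibonacci not exceeding it is 8, leaving 2
2: greatest Fibonacci not exceeding it is 2, leaving 0
133336 = 121393 + 10946 + 987 + 8 + 2, which has 5 terms.

5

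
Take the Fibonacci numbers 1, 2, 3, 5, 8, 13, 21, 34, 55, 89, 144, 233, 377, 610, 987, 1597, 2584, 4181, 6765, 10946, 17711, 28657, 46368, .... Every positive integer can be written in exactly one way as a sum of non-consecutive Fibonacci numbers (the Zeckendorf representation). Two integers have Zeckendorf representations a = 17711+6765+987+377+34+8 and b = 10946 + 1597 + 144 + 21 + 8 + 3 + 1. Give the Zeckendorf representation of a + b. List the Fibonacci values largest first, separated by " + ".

28657 + 6765 + 2584 + 377 + 144 + 55 + 13 + 5 + 2

The two numbers are 25882 and 12720, so their sum is 38602.
subtract 28657 from 38602: 9945 remains
subtract 6765 from 9945: 3180 remains
subtract 2584 from 3180: 596 remains
subtract 377 from 596: 219 remains
subtract 144 from 219: 75 remains
subtract 55 from 75: 20 remains
subtract 13 from 20: 7 remains
subtract 5 from 7: 2 remains
subtract 2 from 2: 0 remains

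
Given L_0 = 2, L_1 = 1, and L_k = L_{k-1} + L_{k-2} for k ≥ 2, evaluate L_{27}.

439204

Iterating the recurrence up to L_{19} = 9349 and L_{18} = 5778:
L_{20} = L_{19} + L_{18} = 9349 + 5778 = 15127
L_{21} = L_{20} + L_{19} = 15127 + 9349 = 24476
L_{22} = L_{21} + L_{20} = 24476 + 15127 = 39603
L_{23} = L_{22} + L_{21} = 39603 + 24476 = 64079
L_{24} = L_{23} + L_{22} = 64079 + 39603 = 103682
L_{25} = L_{24} + L_{23} = 103682 + 64079 = 167761
L_{26} = L_{25} + L_{24} = 167761 + 103682 = 271443
L_{27} = L_{26} + L_{25} = 271443 + 167761 = 439204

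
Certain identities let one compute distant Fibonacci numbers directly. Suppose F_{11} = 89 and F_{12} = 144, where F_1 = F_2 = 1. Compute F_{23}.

28657

By F_{2k+1} = F_k² + F_{k+1}²: F_{23} = 89² + 144² = 7921 + 20736 = 28657.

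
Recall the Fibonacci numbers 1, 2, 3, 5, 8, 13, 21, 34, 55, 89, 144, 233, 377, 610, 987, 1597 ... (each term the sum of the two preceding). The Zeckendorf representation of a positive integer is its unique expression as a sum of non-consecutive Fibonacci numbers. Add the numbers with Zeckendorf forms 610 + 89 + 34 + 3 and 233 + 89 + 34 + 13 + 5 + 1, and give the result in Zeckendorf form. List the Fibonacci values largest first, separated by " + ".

The two numbers are 736 and 375, so their sum is 1111.
largest Fibonacci ≤ 1111 is 987; 1111 − 987 = 124
largest Fibonacci ≤ 124 is 89; 124 − 89 = 35
largest Fibonacci ≤ 35 is 34; 35 − 34 = 1
largest Fibonacci ≤ 1 is 1; 1 − 1 = 0

987 + 89 + 34 + 1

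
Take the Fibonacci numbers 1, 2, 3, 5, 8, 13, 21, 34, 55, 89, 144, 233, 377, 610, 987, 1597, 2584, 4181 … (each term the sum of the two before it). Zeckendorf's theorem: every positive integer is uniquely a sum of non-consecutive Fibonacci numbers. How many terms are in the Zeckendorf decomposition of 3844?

2584 ≤ 3844 < 4181, so take 2584; remainder 1260
987 ≤ 1260 < 1597, so take 987; remainder 273
233 ≤ 273 < 377, so take 233; remainder 40
34 ≤ 40 < 55, so take 34; remainder 6
5 ≤ 6 < 8, so take 5; remainder 1
1 ≤ 1 < 2, so take 1; remainder 0
3844 = 2584 + 987 + 233 + 34 + 5 + 1, which has 6 terms.

6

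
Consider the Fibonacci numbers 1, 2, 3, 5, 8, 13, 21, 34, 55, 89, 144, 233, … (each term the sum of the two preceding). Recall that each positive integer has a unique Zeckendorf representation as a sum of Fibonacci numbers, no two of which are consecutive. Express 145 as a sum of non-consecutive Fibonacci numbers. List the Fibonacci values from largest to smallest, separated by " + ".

Greedily peel off the largest Fibonacci term at each step:
largest Fibonacci ≤ 145 is 144; 145 − 144 = 1
largest Fibonacci ≤ 1 is 1; 1 − 1 = 0
So 145 = 144 + 1, with no two terms consecutive in the sequence.

144 + 1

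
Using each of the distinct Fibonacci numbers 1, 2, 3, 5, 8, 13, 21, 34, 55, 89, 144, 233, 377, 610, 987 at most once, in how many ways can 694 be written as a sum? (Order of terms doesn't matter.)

21

694 = 610+55+21+8 = 610+55+21+5+3 = 377+233+55+21+8 = 610+55+21+5+2+1 = 610+55+13+8+5+3 = … (16 more), for 21 in all.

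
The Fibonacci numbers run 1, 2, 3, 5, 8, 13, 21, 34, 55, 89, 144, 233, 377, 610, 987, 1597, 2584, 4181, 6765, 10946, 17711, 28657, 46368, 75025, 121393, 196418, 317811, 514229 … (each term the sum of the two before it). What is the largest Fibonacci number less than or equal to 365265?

317811 ≤ 365265 < 514229, so the largest Fibonacci number not exceeding 365265 is 317811.

317811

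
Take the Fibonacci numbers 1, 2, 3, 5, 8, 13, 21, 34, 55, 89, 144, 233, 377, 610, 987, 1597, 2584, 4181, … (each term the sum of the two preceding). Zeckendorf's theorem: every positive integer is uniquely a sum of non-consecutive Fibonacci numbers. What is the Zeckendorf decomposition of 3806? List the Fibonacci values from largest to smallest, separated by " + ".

Greedily peel off the largest Fibonacci term at each step:
largest Fibonacci ≤ 3806 is 2584; 3806 − 2584 = 1222
largest Fibonacci ≤ 1222 is 987; 1222 − 987 = 235
largest Fibonacci ≤ 235 is 233; 235 − 233 = 2
largest Fibonacci ≤ 2 is 2; 2 − 2 = 0
So 3806 = 2584 + 987 + 233 + 2, with no two terms consecutive in the sequence.

2584 + 987 + 233 + 2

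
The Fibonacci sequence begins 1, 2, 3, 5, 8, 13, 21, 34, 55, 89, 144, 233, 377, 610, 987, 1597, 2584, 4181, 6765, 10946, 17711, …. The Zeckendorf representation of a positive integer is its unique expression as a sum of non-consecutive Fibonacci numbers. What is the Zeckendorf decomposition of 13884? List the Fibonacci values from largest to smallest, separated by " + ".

10946 + 2584 + 233 + 89 + 21 + 8 + 3

Repeatedly subtract the largest Fibonacci number that fits:
13884: greatest Fibonacci not exceeding it is 10946, leaving 2938
2938: greatest Fibonacci not exceeding it is 2584, leaving 354
354: greatest Fibonacci not exceeding it is 233, leaving 121
121: greatest Fibonacci not exceeding it is 89, leaving 32
32: greatest Fibonacci not exceeding it is 21, leaving 11
11: greatest Fibonacci not exceeding it is 8, leaving 3
3: greatest Fibonacci not exceeding it is 3, leaving 0
So 13884 = 10946 + 2584 + 233 + 89 + 21 + 8 + 3, with no two terms consecutive in the sequence.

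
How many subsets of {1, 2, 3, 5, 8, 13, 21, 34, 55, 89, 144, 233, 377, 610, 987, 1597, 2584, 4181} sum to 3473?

16

Each representation comes from the Zeckendorf form by replacing some F_k with F_{k−1} + F_{k−2} where possible.
3473 = 2584+610+233+34+8+3+1 = 2584+610+233+21+13+8+3+1 = 2584+610+144+89+34+8+3+1 = 1597+987+610+233+34+8+3+1 = 2584+610+144+89+21+13+8+3+1 = … (11 more), for 16 in all.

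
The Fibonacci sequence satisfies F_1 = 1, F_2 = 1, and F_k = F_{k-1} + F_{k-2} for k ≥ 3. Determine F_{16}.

Iterating the recurrence up to F_{9} = 34 and F_{8} = 21:
F_{10} = F_{9} + F_{8} = 34 + 21 = 55
F_{11} = F_{10} + F_{9} = 55 + 34 = 89
F_{12} = F_{11} + F_{10} = 89 + 55 = 144
F_{13} = F_{12} + F_{11} = 144 + 89 = 233
F_{14} = F_{13} + F_{12} = 233 + 144 = 377
F_{15} = F_{14} + F_{13} = 377 + 233 = 610
F_{16} = F_{15} + F_{14} = 610 + 377 = 987

987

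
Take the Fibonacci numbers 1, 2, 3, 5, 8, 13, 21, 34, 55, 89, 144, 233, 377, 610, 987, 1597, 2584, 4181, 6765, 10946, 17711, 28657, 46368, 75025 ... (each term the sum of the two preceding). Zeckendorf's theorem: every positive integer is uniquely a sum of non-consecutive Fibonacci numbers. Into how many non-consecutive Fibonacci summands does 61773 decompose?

7

61773 − 46368 = 15405
15405 − 10946 = 4459
4459 − 4181 = 278
278 − 233 = 45
45 − 34 = 11
11 − 8 = 3
3 − 3 = 0
61773 = 46368 + 10946 + 4181 + 233 + 34 + 8 + 3, which has 7 terms.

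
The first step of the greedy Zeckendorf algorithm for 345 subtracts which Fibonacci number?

233 ≤ 345 < 377, so the largest Fibonacci number not exceeding 345 is 233.

233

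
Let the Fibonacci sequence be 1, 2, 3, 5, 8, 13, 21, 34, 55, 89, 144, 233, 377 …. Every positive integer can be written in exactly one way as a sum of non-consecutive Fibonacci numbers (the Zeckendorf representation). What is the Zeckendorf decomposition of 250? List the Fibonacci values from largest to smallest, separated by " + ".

Greedily peel off the largest Fibonacci term at each step:
subtract 233 from 250: 17 remains
subtract 13 from 17: 4 remains
subtract 3 from 4: 1 remains
subtract 1 from 1: 0 remains
So 250 = 233 + 13 + 3 + 1, with no two terms consecutive in the sequence.

233 + 13 + 3 + 1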